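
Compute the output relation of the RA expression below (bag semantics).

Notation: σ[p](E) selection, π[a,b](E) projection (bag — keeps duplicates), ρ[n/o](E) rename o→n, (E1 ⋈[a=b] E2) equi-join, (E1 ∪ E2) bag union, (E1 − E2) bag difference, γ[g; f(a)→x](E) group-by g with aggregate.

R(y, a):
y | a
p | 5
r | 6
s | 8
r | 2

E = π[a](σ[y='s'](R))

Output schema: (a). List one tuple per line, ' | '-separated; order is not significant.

Stepwise |·|:
  R → 4
  σ[y='s'](R) → 1
  π[a](σ[y='s'](R)) → 1

== RESULT ==
a
8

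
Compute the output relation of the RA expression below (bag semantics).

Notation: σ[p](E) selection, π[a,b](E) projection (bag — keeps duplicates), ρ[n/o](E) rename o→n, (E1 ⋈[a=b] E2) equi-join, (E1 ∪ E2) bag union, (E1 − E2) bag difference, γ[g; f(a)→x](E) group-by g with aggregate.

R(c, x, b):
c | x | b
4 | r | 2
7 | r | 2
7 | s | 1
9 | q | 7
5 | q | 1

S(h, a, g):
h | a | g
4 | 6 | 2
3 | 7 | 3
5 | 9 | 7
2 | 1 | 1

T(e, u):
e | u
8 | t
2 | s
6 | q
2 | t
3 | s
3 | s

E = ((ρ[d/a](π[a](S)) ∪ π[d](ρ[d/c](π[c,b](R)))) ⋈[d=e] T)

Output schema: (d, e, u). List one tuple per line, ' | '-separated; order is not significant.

Row counts bottom-up:
  S → 4
  π[a](S) → 4
  ρ[d/a](π[a](S)) → 4
  R → 5
  π[c,b](R) → 5
  ρ[d/c](π[c,b](R)) → 5
  π[d](ρ[d/c](π[c,b](R))) → 5
  (ρ[d/a](π[a](S)) ∪ π[d](ρ[d/c](π[c,b](R)))) → 9
  T → 6
  ((ρ[d/a](π[a](S)) ∪ π[d](ρ[d/c](π[c,b](R)))) ⋈[d=e] T) → 1

== RESULT ==
d | e | u
6 | 6 | q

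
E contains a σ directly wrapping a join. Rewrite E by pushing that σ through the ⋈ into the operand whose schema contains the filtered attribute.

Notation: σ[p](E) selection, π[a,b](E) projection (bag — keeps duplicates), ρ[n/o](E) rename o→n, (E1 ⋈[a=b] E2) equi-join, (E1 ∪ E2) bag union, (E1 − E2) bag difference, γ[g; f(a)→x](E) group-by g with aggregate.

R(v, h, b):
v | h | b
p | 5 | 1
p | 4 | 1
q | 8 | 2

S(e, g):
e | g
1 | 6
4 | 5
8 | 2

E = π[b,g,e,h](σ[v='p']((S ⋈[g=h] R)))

σ filters on v, owned by the right side.
E' = π[b,g,e,h]((S ⋈[g=h] σ[v='p'](R)))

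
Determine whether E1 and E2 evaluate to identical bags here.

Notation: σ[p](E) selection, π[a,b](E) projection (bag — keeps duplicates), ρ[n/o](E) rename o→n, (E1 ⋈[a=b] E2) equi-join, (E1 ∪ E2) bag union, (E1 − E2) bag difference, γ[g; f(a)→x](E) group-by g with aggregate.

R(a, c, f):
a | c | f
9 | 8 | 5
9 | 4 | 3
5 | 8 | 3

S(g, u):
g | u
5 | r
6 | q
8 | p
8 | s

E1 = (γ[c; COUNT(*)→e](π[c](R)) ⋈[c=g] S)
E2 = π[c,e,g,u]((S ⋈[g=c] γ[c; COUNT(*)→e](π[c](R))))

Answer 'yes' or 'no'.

E1 row counts bottom-up:
  R → 3
  π[c](R) → 3
  γ[c; COUNT(*)→e](π[c](R)) → 2
  S → 4
  (γ[c; COUNT(*)→e](π[c](R)) ⋈[c=g] S) → 2
E2 row counts bottom-up:
  S → 4
  R → 3
  π[c](R) → 3
  γ[c; COUNT(*)→e](π[c](R)) → 2
  (S ⋈[g=c] γ[c; COUNT(*)→e](π[c](R))) → 2
  π[c,e,g,u]((S ⋈[g=c] γ[c; COUNT(*)→e](π[c](R)))) → 2

E1 and E2 produce the same multiset:
c | e | g | u
8 | 2 | 8 | p
8 | 2 | 8 | s

yes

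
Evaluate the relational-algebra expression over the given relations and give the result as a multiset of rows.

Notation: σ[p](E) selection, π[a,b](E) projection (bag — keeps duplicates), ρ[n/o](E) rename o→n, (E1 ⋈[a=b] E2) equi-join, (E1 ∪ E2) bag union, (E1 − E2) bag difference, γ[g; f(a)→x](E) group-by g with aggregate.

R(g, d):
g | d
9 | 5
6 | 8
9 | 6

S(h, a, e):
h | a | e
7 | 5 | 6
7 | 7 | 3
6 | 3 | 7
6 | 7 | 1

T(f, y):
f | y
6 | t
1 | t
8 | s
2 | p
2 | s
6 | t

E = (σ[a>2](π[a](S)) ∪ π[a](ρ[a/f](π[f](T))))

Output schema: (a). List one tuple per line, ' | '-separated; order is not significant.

Per-node cardinality:
  S → 4
  π[a](S) → 4
  σ[a>2](π[a](S)) → 4
  T → 6
  π[f](T) → 6
  ρ[a/f](π[f](T)) → 6
  π[a](ρ[a/f](π[f](T))) → 6
  (σ[a>2](π[a](S)) ∪ π[a](ρ[a/f](π[f](T)))) → 10

== RESULT ==
a
1
2
2
3
5
6
6
7
7
8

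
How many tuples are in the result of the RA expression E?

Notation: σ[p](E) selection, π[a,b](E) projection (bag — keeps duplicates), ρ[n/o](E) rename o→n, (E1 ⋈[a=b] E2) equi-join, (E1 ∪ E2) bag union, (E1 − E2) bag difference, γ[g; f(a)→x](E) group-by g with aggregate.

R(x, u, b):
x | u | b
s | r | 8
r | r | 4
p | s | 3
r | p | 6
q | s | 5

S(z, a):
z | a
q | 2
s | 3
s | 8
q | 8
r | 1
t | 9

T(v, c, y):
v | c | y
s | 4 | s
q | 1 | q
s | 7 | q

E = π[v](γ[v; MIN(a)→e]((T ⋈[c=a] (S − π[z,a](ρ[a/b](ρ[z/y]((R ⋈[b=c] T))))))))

Subexpression sizes:
  T → 3
  S → 6
  R → 5
  T → 3
  (R ⋈[b=c] T) → 1
  ρ[z/y]((R ⋈[b=c] T)) → 1
  ρ[a/b](ρ[z/y]((R ⋈[b=c] T))) → 1
  π[z,a](ρ[a/b](ρ[z/y]((R ⋈[b=c] T)))) → 1
  (S − π[z,a](ρ[a/b](ρ[z/y]((R ⋈[b=c] T))))) → 6
  (T ⋈[c=a] (S − π[z,a](ρ[a/b](ρ[z/y]((R ⋈[b=c] T)))))) → 1
  γ[v; MIN(a)→e]((T ⋈[c=a] (S − π[z,a](ρ[a/b](ρ[z/y]((R ⋈[b=c] T))))))) → 1
  π[v](γ[v; MIN(a)→e]((T ⋈[c=a] (S − π[z,a](ρ[a/b](ρ[z/y]((R ⋈[b=c] T)))))))) → 1

|E| = 1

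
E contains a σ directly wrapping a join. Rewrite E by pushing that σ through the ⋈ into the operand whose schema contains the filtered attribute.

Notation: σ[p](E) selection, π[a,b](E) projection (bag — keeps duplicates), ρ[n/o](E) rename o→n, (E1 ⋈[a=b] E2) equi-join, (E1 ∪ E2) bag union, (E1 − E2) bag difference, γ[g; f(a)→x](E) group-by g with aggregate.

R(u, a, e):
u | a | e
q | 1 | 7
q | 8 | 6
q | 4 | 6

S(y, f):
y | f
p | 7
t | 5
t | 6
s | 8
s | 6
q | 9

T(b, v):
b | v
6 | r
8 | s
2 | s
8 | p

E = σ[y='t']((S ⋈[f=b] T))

σ filters on y, owned by the left side.
E' = (σ[y='t'](S) ⋈[f=b] T)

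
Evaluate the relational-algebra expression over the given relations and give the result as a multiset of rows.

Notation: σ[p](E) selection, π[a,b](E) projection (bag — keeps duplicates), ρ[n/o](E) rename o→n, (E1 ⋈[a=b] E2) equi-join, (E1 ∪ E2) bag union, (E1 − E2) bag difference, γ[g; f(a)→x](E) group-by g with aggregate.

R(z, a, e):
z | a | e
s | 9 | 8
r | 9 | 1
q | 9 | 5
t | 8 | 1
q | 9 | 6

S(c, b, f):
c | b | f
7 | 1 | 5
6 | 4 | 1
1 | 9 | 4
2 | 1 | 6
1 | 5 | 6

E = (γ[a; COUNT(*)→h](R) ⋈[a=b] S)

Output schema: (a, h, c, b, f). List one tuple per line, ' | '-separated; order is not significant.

Stepwise |·|:
  R → 5
  γ[a; COUNT(*)→h](R) → 2
  S → 5
  (γ[a; COUNT(*)→h](R) ⋈[a=b] S) → 1

== RESULT ==
a | h | c | b | f
9 | 4 | 1 | 9 | 4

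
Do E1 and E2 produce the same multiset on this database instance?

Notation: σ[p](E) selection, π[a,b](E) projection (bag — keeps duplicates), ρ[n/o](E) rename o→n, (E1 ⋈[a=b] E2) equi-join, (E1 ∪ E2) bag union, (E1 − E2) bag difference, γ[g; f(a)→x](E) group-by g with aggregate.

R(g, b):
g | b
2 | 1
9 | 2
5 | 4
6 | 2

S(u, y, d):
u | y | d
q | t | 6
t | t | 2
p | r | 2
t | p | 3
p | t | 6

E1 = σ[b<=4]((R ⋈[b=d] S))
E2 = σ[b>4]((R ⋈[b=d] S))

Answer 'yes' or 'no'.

E1 stepwise |·|:
  R → 4
  S → 5
  (R ⋈[b=d] S) → 4
  σ[b<=4]((R ⋈[b=d] S)) → 4
E2 stepwise |·|:
  R → 4
  S → 5
  (R ⋈[b=d] S) → 4
  σ[b>4]((R ⋈[b=d] S)) → 0

E1 result:
g | b | u | y | d
6 | 2 | p | r | 2
6 | 2 | t | t | 2
9 | 2 | p | r | 2
9 | 2 | t | t | 2
E2 result:
g | b | u | y | d
(0 rows)
Witness: (9, 2, 't', 't', 2) appears 1× in E1 but 0× in E2.

no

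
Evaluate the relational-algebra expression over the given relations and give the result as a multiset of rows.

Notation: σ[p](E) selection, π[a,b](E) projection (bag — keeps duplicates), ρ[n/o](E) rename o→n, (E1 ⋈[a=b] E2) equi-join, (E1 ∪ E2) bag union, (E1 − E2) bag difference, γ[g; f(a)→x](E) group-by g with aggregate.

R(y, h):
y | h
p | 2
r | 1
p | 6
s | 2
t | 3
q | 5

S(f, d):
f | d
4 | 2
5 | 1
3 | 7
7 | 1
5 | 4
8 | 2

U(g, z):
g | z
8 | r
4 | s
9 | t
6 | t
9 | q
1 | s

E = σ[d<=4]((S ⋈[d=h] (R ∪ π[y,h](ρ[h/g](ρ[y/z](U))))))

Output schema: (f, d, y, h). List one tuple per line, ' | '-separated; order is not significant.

Row counts bottom-up:
  S → 6
  R → 6
  U → 6
  ρ[y/z](U) → 6
  ρ[h/g](ρ[y/z](U)) → 6
  π[y,h](ρ[h/g](ρ[y/z](U))) → 6
  (R ∪ π[y,h](ρ[h/g](ρ[y/z](U)))) → 12
  (S ⋈[d=h] (R ∪ π[y,h](ρ[h/g](ρ[y/z](U))))) → 9
  σ[d<=4]((S ⋈[d=h] (R ∪ π[y,h](ρ[h/g](ρ[y/z](U)))))) → 9

== RESULT ==
f | d | y | h
4 | 2 | p | 2
4 | 2 | s | 2
5 | 1 | r | 1
5 | 1 | s | 1
5 | 4 | s | 4
7 | 1 | r | 1
7 | 1 | s | 1
8 | 2 | p | 2
8 | 2 | s | 2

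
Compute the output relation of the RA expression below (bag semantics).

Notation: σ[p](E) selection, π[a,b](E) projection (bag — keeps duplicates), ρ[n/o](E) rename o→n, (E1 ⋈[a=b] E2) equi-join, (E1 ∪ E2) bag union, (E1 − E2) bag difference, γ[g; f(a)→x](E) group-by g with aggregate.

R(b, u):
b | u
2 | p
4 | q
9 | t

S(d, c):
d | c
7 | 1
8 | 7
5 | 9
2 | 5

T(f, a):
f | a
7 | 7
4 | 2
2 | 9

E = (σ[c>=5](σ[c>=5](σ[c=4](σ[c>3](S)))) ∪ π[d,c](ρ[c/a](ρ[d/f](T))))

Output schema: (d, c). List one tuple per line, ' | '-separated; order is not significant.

Per-node cardinality:
  S → 4
  σ[c>3](S) → 3
  σ[c=4](σ[c>3](S)) → 0
  σ[c>=5](σ[c=4](σ[c>3](S))) → 0
  σ[c>=5](σ[c>=5](σ[c=4](σ[c>3](S)))) → 0
  T → 3
  ρ[d/f](T) → 3
  ρ[c/a](ρ[d/f](T)) → 3
  π[d,c](ρ[c/a](ρ[d/f](T))) → 3
  (σ[c>=5](σ[c>=5](σ[c=4](σ[c>3](S)))) ∪ π[d,c](ρ[c/a](ρ[d/f](T)))) → 3

== RESULT ==
d | c
2 | 9
4 | 2
7 | 7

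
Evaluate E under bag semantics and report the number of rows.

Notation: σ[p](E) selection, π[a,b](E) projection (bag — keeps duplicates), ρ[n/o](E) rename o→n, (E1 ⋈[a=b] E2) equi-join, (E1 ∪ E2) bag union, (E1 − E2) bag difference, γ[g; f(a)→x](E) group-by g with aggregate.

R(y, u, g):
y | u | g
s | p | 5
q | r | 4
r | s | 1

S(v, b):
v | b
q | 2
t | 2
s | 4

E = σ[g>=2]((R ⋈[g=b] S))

Stepwise |·|:
  R → 3
  S → 3
  (R ⋈[g=b] S) → 1
  σ[g>=2]((R ⋈[g=b] S)) → 1

|E| = 1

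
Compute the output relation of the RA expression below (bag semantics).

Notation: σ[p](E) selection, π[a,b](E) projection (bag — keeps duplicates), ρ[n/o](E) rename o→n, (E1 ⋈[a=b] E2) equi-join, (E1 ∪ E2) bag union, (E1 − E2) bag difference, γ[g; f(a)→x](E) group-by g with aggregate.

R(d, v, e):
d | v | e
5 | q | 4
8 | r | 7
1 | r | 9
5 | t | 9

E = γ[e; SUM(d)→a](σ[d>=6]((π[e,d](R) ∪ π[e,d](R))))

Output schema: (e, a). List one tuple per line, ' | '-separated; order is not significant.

Per-node cardinality:
  R → 4
  π[e,d](R) → 4
  R → 4
  π[e,d](R) → 4
  (π[e,d](R) ∪ π[e,d](R)) → 8
  σ[d>=6]((π[e,d](R) ∪ π[e,d](R))) → 2
  γ[e; SUM(d)→a](σ[d>=6]((π[e,d](R) ∪ π[e,d](R)))) → 1

== RESULT ==
e | a
7 | 16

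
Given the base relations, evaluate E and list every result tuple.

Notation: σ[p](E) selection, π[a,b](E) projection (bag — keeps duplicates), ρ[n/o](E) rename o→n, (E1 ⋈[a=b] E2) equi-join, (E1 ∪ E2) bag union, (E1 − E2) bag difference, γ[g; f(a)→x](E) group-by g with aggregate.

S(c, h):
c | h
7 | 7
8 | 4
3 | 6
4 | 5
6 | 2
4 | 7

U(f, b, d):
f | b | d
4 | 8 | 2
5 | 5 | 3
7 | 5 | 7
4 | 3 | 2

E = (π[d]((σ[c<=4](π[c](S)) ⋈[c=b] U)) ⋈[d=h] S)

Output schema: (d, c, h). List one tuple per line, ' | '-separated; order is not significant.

Subexpression sizes:
  S → 6
  π[c](S) → 6
  σ[c<=4](π[c](S)) → 3
  U → 4
  (σ[c<=4](π[c](S)) ⋈[c=b] U) → 1
  π[d]((σ[c<=4](π[c](S)) ⋈[c=b] U)) → 1
  S → 6
  (π[d]((σ[c<=4](π[c](S)) ⋈[c=b] U)) ⋈[d=h] S) → 1

== RESULT ==
d | c | h
2 | 6 | 2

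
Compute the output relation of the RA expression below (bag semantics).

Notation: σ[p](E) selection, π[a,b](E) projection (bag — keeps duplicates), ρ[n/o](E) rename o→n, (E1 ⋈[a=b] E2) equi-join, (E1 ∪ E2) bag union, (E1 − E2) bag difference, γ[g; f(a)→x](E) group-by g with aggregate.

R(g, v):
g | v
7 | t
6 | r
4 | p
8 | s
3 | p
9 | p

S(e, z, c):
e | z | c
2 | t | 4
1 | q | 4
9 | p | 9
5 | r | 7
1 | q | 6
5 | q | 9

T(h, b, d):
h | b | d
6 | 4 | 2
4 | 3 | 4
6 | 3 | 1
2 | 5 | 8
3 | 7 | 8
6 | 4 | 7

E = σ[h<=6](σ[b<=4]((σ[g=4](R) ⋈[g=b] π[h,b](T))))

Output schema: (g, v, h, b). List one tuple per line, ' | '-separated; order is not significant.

Subexpression sizes:
  R → 6
  σ[g=4](R) → 1
  T → 6
  π[h,b](T) → 6
  (σ[g=4](R) ⋈[g=b] π[h,b](T)) → 2
  σ[b<=4]((σ[g=4](R) ⋈[g=b] π[h,b](T))) → 2
  σ[h<=6](σ[b<=4]((σ[g=4](R) ⋈[g=b] π[h,b](T)))) → 2

== RESULT ==
g | v | h | b
4 | p | 6 | 4
4 | p | 6 | 4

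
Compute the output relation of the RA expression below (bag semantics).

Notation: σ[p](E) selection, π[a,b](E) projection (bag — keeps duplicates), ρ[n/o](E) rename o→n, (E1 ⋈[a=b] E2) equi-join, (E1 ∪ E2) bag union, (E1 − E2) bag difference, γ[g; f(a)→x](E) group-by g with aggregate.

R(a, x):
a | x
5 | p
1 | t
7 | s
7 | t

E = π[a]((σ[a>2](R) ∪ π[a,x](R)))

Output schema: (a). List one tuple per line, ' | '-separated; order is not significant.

Subexpression sizes:
  R → 4
  σ[a>2](R) → 3
  R → 4
  π[a,x](R) → 4
  (σ[a>2](R) ∪ π[a,x](R)) → 7
  π[a]((σ[a>2](R) ∪ π[a,x](R))) → 7

== RESULT ==
a
1
5
5
7
7
7
7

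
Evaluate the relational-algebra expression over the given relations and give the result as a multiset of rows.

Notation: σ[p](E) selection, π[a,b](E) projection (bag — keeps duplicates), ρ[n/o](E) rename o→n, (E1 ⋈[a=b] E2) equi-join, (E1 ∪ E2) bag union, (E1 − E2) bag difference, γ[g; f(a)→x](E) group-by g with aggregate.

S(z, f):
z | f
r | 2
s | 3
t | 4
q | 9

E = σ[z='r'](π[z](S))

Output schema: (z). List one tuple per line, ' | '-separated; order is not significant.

Row counts bottom-up:
  S → 4
  π[z](S) → 4
  σ[z='r'](π[z](S)) → 1

== RESULT ==
z
r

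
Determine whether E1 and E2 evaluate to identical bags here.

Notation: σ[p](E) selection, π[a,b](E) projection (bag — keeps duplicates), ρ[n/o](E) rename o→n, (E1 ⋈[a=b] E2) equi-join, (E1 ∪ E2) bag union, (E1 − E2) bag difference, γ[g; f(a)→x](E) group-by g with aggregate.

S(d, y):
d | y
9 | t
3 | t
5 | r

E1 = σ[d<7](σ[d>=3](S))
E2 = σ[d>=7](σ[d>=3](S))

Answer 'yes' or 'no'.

E1 per-node cardinality:
  S → 3
  σ[d>=3](S) → 3
  σ[d<7](σ[d>=3](S)) → 2
E2 per-node cardinality:
  S → 3
  σ[d>=3](S) → 3
  σ[d>=7](σ[d>=3](S)) → 1

E1 result:
d | y
3 | t
5 | r
E2 result:
d | y
9 | t
Witness: (3, 't') appears 1× in E1 but 0× in E2.

no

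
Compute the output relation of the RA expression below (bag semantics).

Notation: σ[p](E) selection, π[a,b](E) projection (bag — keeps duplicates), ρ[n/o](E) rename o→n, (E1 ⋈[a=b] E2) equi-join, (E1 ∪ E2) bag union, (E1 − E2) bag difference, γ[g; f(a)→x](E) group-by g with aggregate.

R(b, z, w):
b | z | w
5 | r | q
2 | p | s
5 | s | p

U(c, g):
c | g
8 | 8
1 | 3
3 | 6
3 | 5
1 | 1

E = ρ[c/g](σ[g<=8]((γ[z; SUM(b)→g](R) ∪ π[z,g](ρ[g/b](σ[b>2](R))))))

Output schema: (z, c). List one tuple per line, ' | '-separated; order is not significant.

Row counts bottom-up:
  R → 3
  γ[z; SUM(b)→g](R) → 3
  R → 3
  σ[b>2](R) → 2
  ρ[g/b](σ[b>2](R)) → 2
  π[z,g](ρ[g/b](σ[b>2](R))) → 2
  (γ[z; SUM(b)→g](R) ∪ π[z,g](ρ[g/b](σ[b>2](R)))) → 5
  σ[g<=8]((γ[z; SUM(b)→g](R) ∪ π[z,g](ρ[g/b](σ[b>2](R))))) → 5
  ρ[c/g](σ[g<=8]((γ[z; SUM(b)→g](R) ∪ π[z,g](ρ[g/b](σ[b>2](R)))))) → 5

== RESULT ==
z | c
p | 2
r | 5
r | 5
s | 5
s | 5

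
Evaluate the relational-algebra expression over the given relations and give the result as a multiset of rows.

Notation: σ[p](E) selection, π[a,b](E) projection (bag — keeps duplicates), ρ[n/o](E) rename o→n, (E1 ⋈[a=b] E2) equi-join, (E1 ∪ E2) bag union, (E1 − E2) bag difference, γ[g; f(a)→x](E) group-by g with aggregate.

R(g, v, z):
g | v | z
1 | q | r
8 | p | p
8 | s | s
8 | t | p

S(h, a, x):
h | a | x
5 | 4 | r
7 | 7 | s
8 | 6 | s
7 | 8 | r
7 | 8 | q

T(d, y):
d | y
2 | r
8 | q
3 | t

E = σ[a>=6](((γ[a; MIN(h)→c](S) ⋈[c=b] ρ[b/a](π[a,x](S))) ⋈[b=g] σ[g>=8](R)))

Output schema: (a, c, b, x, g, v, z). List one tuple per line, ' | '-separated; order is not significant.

Subexpression sizes:
  S → 5
  γ[a; MIN(h)→c](S) → 4
  S → 5
  π[a,x](S) → 5
  ρ[b/a](π[a,x](S)) → 5
  (γ[a; MIN(h)→c](S) ⋈[c=b] ρ[b/a](π[a,x](S))) → 4
  R → 4
  σ[g>=8](R) → 3
  ((γ[a; MIN(h)→c](S) ⋈[c=b] ρ[b/a](π[a,x](S))) ⋈[b=g] σ[g>=8](R)) → 6
  σ[a>=6](((γ[a; MIN(h)→c](S) ⋈[c=b] ρ[b/a](π[a,x](S))) ⋈[b=g] σ[g>=8](R))) → 6

== RESULT ==
a | c | b | x | g | v | z
6 | 8 | 8 | q | 8 | p | p
6 | 8 | 8 | q | 8 | s | s
6 | 8 | 8 | q | 8 | t | p
6 | 8 | 8 | r | 8 | p | p
6 | 8 | 8 | r | 8 | s | s
6 | 8 | 8 | r | 8 | t | p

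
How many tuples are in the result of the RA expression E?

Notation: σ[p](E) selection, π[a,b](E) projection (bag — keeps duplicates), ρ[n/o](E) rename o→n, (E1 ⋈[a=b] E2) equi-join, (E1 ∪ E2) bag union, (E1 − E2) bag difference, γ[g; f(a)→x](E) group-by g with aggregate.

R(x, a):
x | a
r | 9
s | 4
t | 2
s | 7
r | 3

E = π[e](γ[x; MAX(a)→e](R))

Row counts bottom-up:
  R → 5
  γ[x; MAX(a)→e](R) → 3
  π[e](γ[x; MAX(a)→e](R)) → 3

|E| = 3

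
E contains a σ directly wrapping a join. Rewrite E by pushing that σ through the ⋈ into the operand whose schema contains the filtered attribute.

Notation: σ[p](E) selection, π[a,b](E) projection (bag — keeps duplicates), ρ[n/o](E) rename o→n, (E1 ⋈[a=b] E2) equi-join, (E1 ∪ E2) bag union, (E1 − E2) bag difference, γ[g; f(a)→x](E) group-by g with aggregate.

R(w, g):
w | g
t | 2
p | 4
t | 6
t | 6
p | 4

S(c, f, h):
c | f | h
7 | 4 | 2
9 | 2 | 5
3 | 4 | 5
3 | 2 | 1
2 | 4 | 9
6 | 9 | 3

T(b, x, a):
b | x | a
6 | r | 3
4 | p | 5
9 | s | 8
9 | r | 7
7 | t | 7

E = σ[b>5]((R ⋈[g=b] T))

σ filters on b, owned by the right side.
E' = (R ⋈[g=b] σ[b>5](T))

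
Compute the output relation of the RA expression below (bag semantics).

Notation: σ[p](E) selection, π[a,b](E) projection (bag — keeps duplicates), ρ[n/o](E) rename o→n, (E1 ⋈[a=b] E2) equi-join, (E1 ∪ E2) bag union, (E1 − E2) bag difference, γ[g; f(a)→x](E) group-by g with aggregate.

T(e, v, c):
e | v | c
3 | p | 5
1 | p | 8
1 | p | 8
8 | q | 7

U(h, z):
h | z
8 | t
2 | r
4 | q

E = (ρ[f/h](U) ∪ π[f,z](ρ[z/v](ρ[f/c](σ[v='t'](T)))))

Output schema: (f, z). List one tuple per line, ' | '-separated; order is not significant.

Stepwise |·|:
  U → 3
  ρ[f/h](U) → 3
  T → 4
  σ[v='t'](T) → 0
  ρ[f/c](σ[v='t'](T)) → 0
  ρ[z/v](ρ[f/c](σ[v='t'](T))) → 0
  π[f,z](ρ[z/v](ρ[f/c](σ[v='t'](T)))) → 0
  (ρ[f/h](U) ∪ π[f,z](ρ[z/v](ρ[f/c](σ[v='t'](T))))) → 3

== RESULT ==
f | z
2 | r
4 | q
8 | t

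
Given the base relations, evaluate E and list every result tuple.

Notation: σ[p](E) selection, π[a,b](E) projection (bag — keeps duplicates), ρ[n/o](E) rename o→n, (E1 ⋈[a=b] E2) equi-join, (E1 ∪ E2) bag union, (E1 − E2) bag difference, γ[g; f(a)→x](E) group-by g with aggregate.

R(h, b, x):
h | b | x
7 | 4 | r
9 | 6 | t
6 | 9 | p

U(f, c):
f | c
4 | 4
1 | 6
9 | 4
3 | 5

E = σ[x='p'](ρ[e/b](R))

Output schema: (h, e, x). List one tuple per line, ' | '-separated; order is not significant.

Subexpression sizes:
  R → 3
  ρ[e/b](R) → 3
  σ[x='p'](ρ[e/b](R)) → 1

== RESULT ==
h | e | x
6 | 9 | p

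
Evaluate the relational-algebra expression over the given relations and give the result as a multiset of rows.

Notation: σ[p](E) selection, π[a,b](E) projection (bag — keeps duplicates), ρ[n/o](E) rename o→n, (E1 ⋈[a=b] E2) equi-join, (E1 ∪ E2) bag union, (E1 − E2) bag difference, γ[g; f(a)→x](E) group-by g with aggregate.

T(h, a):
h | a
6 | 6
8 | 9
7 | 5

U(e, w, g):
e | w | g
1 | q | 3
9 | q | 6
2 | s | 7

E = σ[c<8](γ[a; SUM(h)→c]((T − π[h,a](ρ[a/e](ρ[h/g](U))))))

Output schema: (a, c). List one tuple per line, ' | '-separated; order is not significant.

Stepwise |·|:
  T → 3
  U → 3
  ρ[h/g](U) → 3
  ρ[a/e](ρ[h/g](U)) → 3
  π[h,a](ρ[a/e](ρ[h/g](U))) → 3
  (T − π[h,a](ρ[a/e](ρ[h/g](U)))) → 3
  γ[a; SUM(h)→c]((T − π[h,a](ρ[a/e](ρ[h/g](U))))) → 3
  σ[c<8](γ[a; SUM(h)→c]((T − π[h,a](ρ[a/e](ρ[h/g](U)))))) → 2

== RESULT ==
a | c
5 | 7
6 | 6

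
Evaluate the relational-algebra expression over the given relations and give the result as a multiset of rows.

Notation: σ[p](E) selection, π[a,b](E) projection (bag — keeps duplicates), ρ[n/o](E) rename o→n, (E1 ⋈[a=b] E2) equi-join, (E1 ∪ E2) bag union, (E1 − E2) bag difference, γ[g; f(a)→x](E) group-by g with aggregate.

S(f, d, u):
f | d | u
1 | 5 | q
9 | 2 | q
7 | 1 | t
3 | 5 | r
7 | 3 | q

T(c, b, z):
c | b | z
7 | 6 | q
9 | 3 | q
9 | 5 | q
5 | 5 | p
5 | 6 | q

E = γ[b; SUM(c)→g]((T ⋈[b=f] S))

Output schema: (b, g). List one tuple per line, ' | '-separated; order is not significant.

Row counts bottom-up:
  T → 5
  S → 5
  (T ⋈[b=f] S) → 1
  γ[b; SUM(c)→g]((T ⋈[b=f] S)) → 1

== RESULT ==
b | g
3 | 9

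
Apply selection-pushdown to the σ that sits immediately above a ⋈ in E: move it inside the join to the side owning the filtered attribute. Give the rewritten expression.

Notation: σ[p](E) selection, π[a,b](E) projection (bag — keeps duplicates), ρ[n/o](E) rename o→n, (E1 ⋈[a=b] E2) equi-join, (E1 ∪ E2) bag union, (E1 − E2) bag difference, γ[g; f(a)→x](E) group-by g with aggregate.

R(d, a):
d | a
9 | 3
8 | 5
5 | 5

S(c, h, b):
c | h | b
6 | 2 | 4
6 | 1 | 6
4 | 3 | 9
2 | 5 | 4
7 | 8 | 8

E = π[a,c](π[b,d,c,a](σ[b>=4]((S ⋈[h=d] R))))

σ filters on b, owned by the left side.
E' = π[a,c](π[b,d,c,a]((σ[b>=4](S) ⋈[h=d] R)))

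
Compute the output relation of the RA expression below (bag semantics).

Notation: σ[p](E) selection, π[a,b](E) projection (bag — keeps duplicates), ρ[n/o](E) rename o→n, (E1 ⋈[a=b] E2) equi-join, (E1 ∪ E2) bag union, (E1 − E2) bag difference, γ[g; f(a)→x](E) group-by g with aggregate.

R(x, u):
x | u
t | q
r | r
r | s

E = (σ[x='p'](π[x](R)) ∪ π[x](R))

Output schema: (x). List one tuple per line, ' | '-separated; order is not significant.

Subexpression sizes:
  R → 3
  π[x](R) → 3
  σ[x='p'](π[x](R)) → 0
  R → 3
  π[x](R) → 3
  (σ[x='p'](π[x](R)) ∪ π[x](R)) → 3

== RESULT ==
x
r
r
t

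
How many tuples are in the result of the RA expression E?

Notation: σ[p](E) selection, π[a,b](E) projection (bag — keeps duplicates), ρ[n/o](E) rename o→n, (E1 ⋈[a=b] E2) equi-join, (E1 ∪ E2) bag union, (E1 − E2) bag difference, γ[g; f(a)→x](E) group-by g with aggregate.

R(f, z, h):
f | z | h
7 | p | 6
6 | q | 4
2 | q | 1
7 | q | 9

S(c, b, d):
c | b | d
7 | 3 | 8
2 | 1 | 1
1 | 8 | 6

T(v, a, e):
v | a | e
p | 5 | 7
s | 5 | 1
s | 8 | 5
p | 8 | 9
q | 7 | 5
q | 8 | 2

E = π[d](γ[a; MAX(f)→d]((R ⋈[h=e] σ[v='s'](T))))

Row counts bottom-up:
  R → 4
  T → 6
  σ[v='s'](T) → 2
  (R ⋈[h=e] σ[v='s'](T)) → 1
  γ[a; MAX(f)→d]((R ⋈[h=e] σ[v='s'](T))) → 1
  π[d](γ[a; MAX(f)→d]((R ⋈[h=e] σ[v='s'](T)))) → 1

|E| = 1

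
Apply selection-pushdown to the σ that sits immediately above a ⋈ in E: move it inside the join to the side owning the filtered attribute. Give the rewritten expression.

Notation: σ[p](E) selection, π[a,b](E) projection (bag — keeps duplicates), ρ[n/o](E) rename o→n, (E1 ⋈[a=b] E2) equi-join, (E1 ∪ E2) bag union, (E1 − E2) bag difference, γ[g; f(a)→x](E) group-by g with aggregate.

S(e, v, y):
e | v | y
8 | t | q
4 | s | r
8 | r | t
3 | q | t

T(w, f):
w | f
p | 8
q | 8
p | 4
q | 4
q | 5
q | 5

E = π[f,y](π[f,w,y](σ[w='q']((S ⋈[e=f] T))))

σ filters on w, owned by the right side.
E' = π[f,y](π[f,w,y]((S ⋈[e=f] σ[w='q'](T))))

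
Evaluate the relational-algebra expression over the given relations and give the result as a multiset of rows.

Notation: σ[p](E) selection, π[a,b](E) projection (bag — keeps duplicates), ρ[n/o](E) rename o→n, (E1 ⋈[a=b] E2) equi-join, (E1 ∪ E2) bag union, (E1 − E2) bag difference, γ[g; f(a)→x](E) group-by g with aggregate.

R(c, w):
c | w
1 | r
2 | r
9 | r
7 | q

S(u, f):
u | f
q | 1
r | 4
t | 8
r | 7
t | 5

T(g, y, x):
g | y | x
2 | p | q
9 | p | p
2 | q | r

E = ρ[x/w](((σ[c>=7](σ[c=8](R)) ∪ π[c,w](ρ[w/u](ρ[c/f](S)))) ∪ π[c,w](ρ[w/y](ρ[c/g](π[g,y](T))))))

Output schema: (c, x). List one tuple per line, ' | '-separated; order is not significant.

Stepwise |·|:
  R → 4
  σ[c=8](R) → 0
  σ[c>=7](σ[c=8](R)) → 0
  S → 5
  ρ[c/f](S) → 5
  ρ[w/u](ρ[c/f](S)) → 5
  π[c,w](ρ[w/u](ρ[c/f](S))) → 5
  (σ[c>=7](σ[c=8](R)) ∪ π[c,w](ρ[w/u](ρ[c/f](S)))) → 5
  T → 3
  π[g,y](T) → 3
  ρ[c/g](π[g,y](T)) → 3
  ρ[w/y](ρ[c/g](π[g,y](T))) → 3
  π[c,w](ρ[w/y](ρ[c/g](π[g,y](T)))) → 3
  ((σ[c>=7](σ[c=8](R)) ∪ π[c,w](ρ[w/u](ρ[c/f](S)))) ∪ π[c,w](ρ[w/y](ρ[c/g](π[g,y](T))))) → 8
  ρ[x/w](((σ[c>=7](σ[c=8](R)) ∪ π[c,w](ρ[w/u](ρ[c/f](S)))) ∪ π[c,w](ρ[w/y](ρ[c/g](π[g,y](T)))))) → 8

== RESULT ==
c | x
1 | q
2 | p
2 | q
4 | r
5 | t
7 | r
8 | t
9 | p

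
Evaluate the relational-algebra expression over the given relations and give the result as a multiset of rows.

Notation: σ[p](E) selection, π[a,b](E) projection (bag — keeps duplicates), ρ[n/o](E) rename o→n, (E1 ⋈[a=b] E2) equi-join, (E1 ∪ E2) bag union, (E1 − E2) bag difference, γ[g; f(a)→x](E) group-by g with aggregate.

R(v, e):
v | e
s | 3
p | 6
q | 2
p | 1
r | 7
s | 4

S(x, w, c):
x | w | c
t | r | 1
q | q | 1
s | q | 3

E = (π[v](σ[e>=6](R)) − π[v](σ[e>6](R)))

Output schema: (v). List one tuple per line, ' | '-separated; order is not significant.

Per-node cardinality:
  R → 6
  σ[e>=6](R) → 2
  π[v](σ[e>=6](R)) → 2
  R → 6
  σ[e>6](R) → 1
  π[v](σ[e>6](R)) → 1
  (π[v](σ[e>=6](R)) − π[v](σ[e>6](R))) → 1

== RESULT ==
v
p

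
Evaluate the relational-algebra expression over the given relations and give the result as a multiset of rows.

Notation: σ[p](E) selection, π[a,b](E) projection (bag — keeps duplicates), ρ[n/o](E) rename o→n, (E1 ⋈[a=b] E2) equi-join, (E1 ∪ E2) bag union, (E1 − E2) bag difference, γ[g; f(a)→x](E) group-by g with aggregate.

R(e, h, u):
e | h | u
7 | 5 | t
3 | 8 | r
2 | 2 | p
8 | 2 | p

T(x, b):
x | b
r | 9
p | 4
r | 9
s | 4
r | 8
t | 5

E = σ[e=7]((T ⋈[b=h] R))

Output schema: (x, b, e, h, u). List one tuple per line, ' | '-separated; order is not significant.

Row counts bottom-up:
  T → 6
  R → 4
  (T ⋈[b=h] R) → 2
  σ[e=7]((T ⋈[b=h] R)) → 1

== RESULT ==
x | b | e | h | u
t | 5 | 7 | 5 | t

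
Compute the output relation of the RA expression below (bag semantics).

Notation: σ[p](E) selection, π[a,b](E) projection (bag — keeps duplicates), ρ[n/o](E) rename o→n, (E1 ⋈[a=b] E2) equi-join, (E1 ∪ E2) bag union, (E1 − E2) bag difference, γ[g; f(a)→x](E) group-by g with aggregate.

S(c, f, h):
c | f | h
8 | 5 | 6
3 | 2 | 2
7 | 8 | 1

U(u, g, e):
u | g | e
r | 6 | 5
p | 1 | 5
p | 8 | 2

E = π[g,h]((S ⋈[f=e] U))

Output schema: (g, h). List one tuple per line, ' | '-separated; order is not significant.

Per-node cardinality:
  S → 3
  U → 3
  (S ⋈[f=e] U) → 3
  π[g,h]((S ⋈[f=e] U)) → 3

== RESULT ==
g | h
1 | 6
6 | 6
8 | 2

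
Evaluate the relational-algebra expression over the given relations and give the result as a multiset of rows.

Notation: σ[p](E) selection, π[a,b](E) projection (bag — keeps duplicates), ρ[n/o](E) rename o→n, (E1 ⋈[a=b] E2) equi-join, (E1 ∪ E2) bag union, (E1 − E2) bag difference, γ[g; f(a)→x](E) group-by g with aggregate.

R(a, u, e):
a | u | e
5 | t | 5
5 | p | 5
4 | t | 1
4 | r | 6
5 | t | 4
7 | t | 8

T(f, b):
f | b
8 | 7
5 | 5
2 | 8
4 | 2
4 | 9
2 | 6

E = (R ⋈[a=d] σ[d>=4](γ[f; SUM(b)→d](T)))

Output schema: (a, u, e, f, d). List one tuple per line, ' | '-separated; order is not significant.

Subexpression sizes:
  R → 6
  T → 6
  γ[f; SUM(b)→d](T) → 4
  σ[d>=4](γ[f; SUM(b)→d](T)) → 4
  (R ⋈[a=d] σ[d>=4](γ[f; SUM(b)→d](T))) → 4

== RESULT ==
a | u | e | f | d
5 | p | 5 | 5 | 5
5 | t | 4 | 5 | 5
5 | t | 5 | 5 | 5
7 | t | 8 | 8 | 7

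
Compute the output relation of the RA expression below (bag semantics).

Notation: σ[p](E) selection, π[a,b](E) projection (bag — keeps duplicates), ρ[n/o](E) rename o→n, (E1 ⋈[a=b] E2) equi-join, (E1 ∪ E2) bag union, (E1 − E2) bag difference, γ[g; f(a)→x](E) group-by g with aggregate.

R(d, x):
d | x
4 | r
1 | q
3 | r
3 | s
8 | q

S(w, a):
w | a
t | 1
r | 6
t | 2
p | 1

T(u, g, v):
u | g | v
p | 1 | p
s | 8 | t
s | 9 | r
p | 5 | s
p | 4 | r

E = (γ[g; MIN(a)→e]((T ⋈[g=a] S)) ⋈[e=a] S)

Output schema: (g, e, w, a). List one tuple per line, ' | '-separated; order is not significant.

Subexpression sizes:
  T → 5
  S → 4
  (T ⋈[g=a] S) → 2
  γ[g; MIN(a)→e]((T ⋈[g=a] S)) → 1
  S → 4
  (γ[g; MIN(a)→e]((T ⋈[g=a] S)) ⋈[e=a] S) → 2

== RESULT ==
g | e | w | a
1 | 1 | p | 1
1 | 1 | t | 1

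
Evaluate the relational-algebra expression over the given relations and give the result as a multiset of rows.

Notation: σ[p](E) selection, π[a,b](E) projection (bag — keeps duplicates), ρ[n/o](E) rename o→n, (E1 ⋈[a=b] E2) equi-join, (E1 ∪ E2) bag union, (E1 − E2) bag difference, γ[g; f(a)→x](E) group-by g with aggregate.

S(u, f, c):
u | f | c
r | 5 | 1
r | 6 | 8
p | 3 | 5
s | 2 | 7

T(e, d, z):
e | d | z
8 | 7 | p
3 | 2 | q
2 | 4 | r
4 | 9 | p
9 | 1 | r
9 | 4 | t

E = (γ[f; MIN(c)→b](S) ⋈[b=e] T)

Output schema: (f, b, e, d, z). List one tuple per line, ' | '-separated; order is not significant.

Stepwise |·|:
  S → 4
  γ[f; MIN(c)→b](S) → 4
  T → 6
  (γ[f; MIN(c)→b](S) ⋈[b=e] T) → 1

== RESULT ==
f | b | e | d | z
6 | 8 | 8 | 7 | p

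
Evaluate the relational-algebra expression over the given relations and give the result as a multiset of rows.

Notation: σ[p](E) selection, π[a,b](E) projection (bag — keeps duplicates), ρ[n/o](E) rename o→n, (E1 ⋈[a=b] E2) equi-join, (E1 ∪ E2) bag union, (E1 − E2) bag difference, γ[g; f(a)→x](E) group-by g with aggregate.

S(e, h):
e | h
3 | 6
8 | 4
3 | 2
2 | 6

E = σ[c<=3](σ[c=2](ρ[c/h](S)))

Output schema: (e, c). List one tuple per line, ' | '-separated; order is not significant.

Per-node cardinality:
  S → 4
  ρ[c/h](S) → 4
  σ[c=2](ρ[c/h](S)) → 1
  σ[c<=3](σ[c=2](ρ[c/h](S))) → 1

== RESULT ==
e | c
3 | 2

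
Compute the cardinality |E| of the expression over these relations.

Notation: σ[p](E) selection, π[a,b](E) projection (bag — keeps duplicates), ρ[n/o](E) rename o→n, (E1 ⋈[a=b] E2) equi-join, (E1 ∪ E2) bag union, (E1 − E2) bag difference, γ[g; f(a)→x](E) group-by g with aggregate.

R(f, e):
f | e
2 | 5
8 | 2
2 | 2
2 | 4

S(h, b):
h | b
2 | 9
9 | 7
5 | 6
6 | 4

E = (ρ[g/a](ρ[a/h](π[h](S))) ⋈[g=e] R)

Subexpression sizes:
  S → 4
  π[h](S) → 4
  ρ[a/h](π[h](S)) → 4
  ρ[g/a](ρ[a/h](π[h](S))) → 4
  R → 4
  (ρ[g/a](ρ[a/h](π[h](S))) ⋈[g=e] R) → 3

|E| = 3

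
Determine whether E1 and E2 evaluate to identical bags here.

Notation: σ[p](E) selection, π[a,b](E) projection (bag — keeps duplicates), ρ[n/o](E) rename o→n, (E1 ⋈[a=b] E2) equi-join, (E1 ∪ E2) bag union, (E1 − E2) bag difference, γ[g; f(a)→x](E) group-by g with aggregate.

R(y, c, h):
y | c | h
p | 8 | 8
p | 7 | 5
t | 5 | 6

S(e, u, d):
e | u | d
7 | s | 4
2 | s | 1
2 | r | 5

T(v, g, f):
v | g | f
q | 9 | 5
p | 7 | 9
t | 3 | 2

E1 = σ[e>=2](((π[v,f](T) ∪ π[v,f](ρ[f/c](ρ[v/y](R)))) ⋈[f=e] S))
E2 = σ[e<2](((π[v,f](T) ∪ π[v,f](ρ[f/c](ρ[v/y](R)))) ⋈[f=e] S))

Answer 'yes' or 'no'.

E1 row counts bottom-up:
  T → 3
  π[v,f](T) → 3
  R → 3
  ρ[v/y](R) → 3
  ρ[f/c](ρ[v/y](R)) → 3
  π[v,f](ρ[f/c](ρ[v/y](R))) → 3
  (π[v,f](T) ∪ π[v,f](ρ[f/c](ρ[v/y](R)))) → 6
  S → 3
  ((π[v,f](T) ∪ π[v,f](ρ[f/c](ρ[v/y](R)))) ⋈[f=e] S) → 3
  σ[e>=2](((π[v,f](T) ∪ π[v,f](ρ[f/c](ρ[v/y](R)))) ⋈[f=e] S)) → 3
E2 row counts bottom-up:
  T → 3
  π[v,f](T) → 3
  R → 3
  ρ[v/y](R) → 3
  ρ[f/c](ρ[v/y](R)) → 3
  π[v,f](ρ[f/c](ρ[v/y](R))) → 3
  (π[v,f](T) ∪ π[v,f](ρ[f/c](ρ[v/y](R)))) → 6
  S → 3
  ((π[v,f](T) ∪ π[v,f](ρ[f/c](ρ[v/y](R)))) ⋈[f=e] S) → 3
  σ[e<2](((π[v,f](T) ∪ π[v,f](ρ[f/c](ρ[v/y](R)))) ⋈[f=e] S)) → 0

E1 result:
v | f | e | u | d
p | 7 | 7 | s | 4
t | 2 | 2 | r | 5
t | 2 | 2 | s | 1
E2 result:
v | f | e | u | d
(0 rows)
Witness: ('p', 7, 7, 's', 4) appears 1× in E1 but 0× in E2.

no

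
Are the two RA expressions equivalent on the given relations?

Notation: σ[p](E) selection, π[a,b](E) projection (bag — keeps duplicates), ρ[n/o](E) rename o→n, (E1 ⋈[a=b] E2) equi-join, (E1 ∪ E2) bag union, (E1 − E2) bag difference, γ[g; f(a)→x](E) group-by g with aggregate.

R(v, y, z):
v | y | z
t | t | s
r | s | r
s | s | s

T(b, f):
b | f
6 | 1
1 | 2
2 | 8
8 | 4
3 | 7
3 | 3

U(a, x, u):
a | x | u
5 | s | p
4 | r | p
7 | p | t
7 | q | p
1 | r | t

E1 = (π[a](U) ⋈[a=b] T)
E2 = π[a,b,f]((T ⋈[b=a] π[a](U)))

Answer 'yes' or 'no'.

E1 per-node cardinality:
  U → 5
  π[a](U) → 5
  T → 6
  (π[a](U) ⋈[a=b] T) → 1
E2 per-node cardinality:
  T → 6
  U → 5
  π[a](U) → 5
  (T ⋈[b=a] π[a](U)) → 1
  π[a,b,f]((T ⋈[b=a] π[a](U))) → 1

E1 and E2 produce the same multiset:
a | b | f
1 | 1 | 2

yes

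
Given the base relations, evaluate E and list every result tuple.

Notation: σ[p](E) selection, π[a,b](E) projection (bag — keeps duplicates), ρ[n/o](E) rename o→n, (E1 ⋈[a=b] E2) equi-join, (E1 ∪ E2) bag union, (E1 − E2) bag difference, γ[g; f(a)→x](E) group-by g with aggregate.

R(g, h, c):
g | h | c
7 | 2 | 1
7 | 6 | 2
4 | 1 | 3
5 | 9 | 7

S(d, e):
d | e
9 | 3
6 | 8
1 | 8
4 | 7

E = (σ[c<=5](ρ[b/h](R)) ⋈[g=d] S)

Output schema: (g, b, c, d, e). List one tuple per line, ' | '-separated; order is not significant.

Per-node cardinality:
  R → 4
  ρ[b/h](R) → 4
  σ[c<=5](ρ[b/h](R)) → 3
  S → 4
  (σ[c<=5](ρ[b/h](R)) ⋈[g=d] S) → 1

== RESULT ==
g | b | c | d | e
4 | 1 | 3 | 4 | 7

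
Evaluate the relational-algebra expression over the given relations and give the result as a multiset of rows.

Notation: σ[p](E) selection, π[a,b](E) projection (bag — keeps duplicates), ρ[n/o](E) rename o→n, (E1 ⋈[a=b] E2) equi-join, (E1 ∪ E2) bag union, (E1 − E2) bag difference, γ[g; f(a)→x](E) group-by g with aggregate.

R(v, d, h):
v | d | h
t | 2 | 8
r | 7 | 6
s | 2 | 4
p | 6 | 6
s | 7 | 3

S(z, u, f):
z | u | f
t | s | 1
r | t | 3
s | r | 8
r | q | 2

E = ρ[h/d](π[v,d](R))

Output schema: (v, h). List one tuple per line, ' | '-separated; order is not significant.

Subexpression sizes:
  R → 5
  π[v,d](R) → 5
  ρ[h/d](π[v,d](R)) → 5

== RESULT ==
v | h
p | 6
r | 7
s | 2
s | 7
t | 2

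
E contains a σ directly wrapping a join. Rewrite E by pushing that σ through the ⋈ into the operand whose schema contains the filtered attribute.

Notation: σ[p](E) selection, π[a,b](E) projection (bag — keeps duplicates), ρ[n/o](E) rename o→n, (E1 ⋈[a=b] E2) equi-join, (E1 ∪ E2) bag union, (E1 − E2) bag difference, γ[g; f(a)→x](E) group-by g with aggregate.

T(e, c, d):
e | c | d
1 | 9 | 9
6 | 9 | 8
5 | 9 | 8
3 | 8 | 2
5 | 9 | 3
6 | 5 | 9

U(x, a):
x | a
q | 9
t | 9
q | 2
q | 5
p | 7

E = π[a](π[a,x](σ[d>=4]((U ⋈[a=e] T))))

σ filters on d, owned by the right side.
E' = π[a](π[a,x]((U ⋈[a=e] σ[d>=4](T))))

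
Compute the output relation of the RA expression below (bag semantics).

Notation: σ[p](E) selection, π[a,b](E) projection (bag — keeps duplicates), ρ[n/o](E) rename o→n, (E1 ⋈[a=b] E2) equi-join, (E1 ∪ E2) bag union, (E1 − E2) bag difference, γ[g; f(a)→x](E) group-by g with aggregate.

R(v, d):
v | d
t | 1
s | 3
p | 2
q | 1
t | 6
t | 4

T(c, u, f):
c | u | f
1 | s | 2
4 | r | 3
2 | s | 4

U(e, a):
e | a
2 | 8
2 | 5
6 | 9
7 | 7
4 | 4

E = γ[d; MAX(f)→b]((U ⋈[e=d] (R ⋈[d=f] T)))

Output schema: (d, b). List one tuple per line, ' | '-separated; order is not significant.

Row counts bottom-up:
  U → 5
  R → 6
  T → 3
  (R ⋈[d=f] T) → 3
  (U ⋈[e=d] (R ⋈[d=f] T)) → 3
  γ[d; MAX(f)→b]((U ⋈[e=d] (R ⋈[d=f] T))) → 2

== RESULT ==
d | b
2 | 2
4 | 4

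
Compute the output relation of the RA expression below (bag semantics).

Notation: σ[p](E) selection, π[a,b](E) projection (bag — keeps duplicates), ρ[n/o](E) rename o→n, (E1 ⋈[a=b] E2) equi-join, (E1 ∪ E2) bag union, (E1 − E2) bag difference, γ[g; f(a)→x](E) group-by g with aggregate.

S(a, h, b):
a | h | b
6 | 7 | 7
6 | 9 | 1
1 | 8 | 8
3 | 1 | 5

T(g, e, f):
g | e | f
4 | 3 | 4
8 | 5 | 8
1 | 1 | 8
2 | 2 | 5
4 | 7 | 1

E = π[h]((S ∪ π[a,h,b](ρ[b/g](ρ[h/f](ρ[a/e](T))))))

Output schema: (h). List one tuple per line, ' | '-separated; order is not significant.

Row counts bottom-up:
  S → 4
  T → 5
  ρ[a/e](T) → 5
  ρ[h/f](ρ[a/e](T)) → 5
  ρ[b/g](ρ[h/f](ρ[a/e](T))) → 5
  π[a,h,b](ρ[b/g](ρ[h/f](ρ[a/e](T)))) → 5
  (S ∪ π[a,h,b](ρ[b/g](ρ[h/f](ρ[a/e](T))))) → 9
  π[h]((S ∪ π[a,h,b](ρ[b/g](ρ[h/f](ρ[a/e](T)))))) → 9

== RESULT ==
h
1
1
4
5
7
8
8
8
9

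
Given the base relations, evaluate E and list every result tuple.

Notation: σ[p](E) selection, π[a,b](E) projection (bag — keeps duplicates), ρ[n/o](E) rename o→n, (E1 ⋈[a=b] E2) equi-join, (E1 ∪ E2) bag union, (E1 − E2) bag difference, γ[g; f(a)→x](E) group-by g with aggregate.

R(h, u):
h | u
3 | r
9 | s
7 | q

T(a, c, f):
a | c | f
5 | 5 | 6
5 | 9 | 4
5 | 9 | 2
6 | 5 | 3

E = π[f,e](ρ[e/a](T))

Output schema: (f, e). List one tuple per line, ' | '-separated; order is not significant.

Subexpression sizes:
  T → 4
  ρ[e/a](T) → 4
  π[f,e](ρ[e/a](T)) → 4

== RESULT ==
f | e
2 | 5
3 | 6
4 | 5
6 | 5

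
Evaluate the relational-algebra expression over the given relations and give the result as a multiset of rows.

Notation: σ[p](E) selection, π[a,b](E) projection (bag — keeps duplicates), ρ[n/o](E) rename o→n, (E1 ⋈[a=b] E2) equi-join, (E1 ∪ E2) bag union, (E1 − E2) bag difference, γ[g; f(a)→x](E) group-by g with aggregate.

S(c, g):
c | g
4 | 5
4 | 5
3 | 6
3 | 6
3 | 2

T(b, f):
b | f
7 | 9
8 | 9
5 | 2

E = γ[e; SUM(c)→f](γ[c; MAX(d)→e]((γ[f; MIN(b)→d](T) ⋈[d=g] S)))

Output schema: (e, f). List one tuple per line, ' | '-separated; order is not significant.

Stepwise |·|:
  T → 3
  γ[f; MIN(b)→d](T) → 2
  S → 5
  (γ[f; MIN(b)→d](T) ⋈[d=g] S) → 2
  γ[c; MAX(d)→e]((γ[f; MIN(b)→d](T) ⋈[d=g] S)) → 1
  γ[e; SUM(c)→f](γ[c; MAX(d)→e]((γ[f; MIN(b)→d](T) ⋈[d=g] S))) → 1

== RESULT ==
e | f
5 | 4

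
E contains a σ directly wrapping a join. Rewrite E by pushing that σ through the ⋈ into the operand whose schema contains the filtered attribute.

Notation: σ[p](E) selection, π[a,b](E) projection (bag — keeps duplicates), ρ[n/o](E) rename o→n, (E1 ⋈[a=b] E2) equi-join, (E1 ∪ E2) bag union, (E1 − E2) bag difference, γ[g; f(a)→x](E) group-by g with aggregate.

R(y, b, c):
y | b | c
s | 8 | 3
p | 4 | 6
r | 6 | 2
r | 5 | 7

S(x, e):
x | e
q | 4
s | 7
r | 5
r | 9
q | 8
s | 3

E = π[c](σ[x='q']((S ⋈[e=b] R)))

σ filters on x, owned by the left side.
E' = π[c]((σ[x='q'](S) ⋈[e=b] R))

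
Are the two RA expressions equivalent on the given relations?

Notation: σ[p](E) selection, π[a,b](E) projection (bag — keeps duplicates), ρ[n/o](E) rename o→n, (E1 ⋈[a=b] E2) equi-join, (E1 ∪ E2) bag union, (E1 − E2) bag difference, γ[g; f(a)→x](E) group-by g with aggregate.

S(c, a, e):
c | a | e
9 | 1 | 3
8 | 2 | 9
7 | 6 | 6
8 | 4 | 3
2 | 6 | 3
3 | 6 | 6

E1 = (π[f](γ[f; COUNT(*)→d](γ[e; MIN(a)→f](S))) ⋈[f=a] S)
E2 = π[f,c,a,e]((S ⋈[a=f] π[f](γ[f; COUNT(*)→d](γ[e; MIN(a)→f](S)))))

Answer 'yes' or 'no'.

E1 stepwise |·|:
  S → 6
  γ[e; MIN(a)→f](S) → 3
  γ[f; COUNT(*)→d](γ[e; MIN(a)→f](S)) → 3
  π[f](γ[f; COUNT(*)→d](γ[e; MIN(a)→f](S))) → 3
  S → 6
  (π[f](γ[f; COUNT(*)→d](γ[e; MIN(a)→f](S))) ⋈[f=a] S) → 5
E2 stepwise |·|:
  S → 6
  S → 6
  γ[e; MIN(a)→f](S) → 3
  γ[f; COUNT(*)→d](γ[e; MIN(a)→f](S)) → 3
  π[f](γ[f; COUNT(*)→d](γ[e; MIN(a)→f](S))) → 3
  (S ⋈[a=f] π[f](γ[f; COUNT(*)→d](γ[e; MIN(a)→f](S)))) → 5
  π[f,c,a,e]((S ⋈[a=f] π[f](γ[f; COUNT(*)→d](γ[e; MIN(a)→f](S))))) → 5

E1 and E2 produce the same multiset:
f | c | a | e
1 | 9 | 1 | 3
2 | 8 | 2 | 9
6 | 2 | 6 | 3
6 | 3 | 6 | 6
6 | 7 | 6 | 6

yes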